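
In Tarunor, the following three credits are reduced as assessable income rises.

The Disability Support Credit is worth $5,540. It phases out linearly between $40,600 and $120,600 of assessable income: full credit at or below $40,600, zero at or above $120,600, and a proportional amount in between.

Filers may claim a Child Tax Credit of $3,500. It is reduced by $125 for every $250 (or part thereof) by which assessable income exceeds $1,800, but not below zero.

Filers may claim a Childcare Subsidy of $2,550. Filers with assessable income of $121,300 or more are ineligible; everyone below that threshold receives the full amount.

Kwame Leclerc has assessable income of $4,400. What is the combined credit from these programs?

$10,215

Disability Support Credit: $4,400 is at or below the $40,600 threshold, so the full $5,540 applies.
Child Tax Credit: income exceeds $1,800 by $2,600, which is 11 full-or-partial $250 increments; reduction = 11 × $125 = $1,375, leaving $2,125.
Childcare Subsidy: $4,400 is below the $121,300 cutoff, so the full $2,550 applies.
Total: $5,540 + $2,125 + $2,550 = $10,215.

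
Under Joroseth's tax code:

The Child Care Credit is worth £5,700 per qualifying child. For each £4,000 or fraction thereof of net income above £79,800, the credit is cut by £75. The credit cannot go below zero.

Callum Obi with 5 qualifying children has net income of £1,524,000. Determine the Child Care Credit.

Child Care Credit: base = 5 × £5,700 = £28,500. income exceeds £79,800 by £1,444,200, which is 362 full-or-partial £4,000 increments; reduction = 362 × £75 = £27,150, leaving £1,350.

£1,350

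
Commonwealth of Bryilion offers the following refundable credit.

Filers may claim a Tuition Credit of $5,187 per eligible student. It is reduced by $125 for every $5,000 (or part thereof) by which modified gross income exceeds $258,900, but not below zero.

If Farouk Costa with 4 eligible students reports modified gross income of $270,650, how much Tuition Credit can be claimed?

$20,373

Tuition Credit: base = 4 × $5,187 = $20,748. income exceeds $258,900 by $11,750, which is 3 full-or-partial $5,000 increments; reduction = 3 × $125 = $375, leaving $20,373.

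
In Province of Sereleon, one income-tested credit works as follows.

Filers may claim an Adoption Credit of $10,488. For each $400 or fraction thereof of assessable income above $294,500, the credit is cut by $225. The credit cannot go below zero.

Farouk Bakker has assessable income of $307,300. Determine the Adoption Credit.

$3,288

Adoption Credit: income exceeds $294,500 by $12,800, which is 32 full-or-partial $400 increments; reduction = 32 × $225 = $7,200, leaving $3,288.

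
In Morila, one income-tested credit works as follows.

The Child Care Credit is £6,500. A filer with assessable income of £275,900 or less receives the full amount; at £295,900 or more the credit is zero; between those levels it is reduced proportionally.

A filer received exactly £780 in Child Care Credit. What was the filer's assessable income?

£780 is 780/6,500 of the full £6,500, so 5,720/6,500 of the £20,000 range has been used: income = £275,900 + £20,000 × 5,720/6,500 = £293,500.

£293,500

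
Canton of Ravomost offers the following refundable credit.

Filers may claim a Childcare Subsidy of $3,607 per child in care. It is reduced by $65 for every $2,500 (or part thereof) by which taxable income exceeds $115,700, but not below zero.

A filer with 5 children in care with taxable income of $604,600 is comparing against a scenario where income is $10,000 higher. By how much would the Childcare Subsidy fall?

At $604,600 — base = 5 × $3,607 = $18,035. income exceeds $115,700 by $488,900, which is 196 full-or-partial $2,500 increments; reduction = 196 × $65 = $12,740, leaving $5,295.
At $614,600 — base = 5 × $3,607 = $18,035. income exceeds $115,700 by $498,900, which is 200 full-or-partial $2,500 increments; reduction = 200 × $65 = $13,000, leaving $5,035.
Lost: $5,295 − $5,035 = $260.

$260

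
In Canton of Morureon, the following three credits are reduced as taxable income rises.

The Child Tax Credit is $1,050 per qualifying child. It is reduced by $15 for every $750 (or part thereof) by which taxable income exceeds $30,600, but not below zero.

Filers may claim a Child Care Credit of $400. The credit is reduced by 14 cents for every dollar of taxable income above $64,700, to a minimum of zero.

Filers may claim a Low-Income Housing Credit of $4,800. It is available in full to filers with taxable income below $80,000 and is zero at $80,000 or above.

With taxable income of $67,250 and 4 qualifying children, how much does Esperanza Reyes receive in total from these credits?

Child Tax Credit: base = 4 × $1,050 = $4,200. income exceeds $30,600 by $36,650, which is 49 full-or-partial $750 increments; reduction = 49 × $15 = $735, leaving $3,465.
Child Care Credit: 14% of the $2,550 excess over $64,700 is $357; credit = $400 − $357 = $43.
Low-Income Housing Credit: $67,250 is below the $80,000 cutoff, so the full $4,800 applies.
Total: $3,465 + $43 + $4,800 = $8,308.

$8,308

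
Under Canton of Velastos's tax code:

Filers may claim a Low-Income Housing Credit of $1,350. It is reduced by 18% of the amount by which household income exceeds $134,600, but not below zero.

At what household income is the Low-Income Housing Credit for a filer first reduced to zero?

The credit falls by 18% of each dollar above $134,600, so it reaches zero when the excess is $1,350 / 18% = $7,500: income = $134,600 + $7,500 = $142,100.

$142,100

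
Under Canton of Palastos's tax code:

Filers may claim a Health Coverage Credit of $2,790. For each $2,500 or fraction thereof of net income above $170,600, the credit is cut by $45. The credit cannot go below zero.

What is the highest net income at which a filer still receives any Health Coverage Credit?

$323,100

After 61 increments the reduction is 61 × $45 = $2,745, leaving $45; one more increment wipes it out. Increment 61 ends at excess 61 × $2,500 = $152,500, so the highest qualifying income is $170,600 + $152,500 = $323,100.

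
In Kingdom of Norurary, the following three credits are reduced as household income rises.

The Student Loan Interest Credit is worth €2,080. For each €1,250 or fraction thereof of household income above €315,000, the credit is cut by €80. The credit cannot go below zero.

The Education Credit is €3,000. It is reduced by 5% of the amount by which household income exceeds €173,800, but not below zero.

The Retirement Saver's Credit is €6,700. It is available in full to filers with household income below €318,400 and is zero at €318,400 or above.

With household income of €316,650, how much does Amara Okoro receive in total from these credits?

€8,620

Student Loan Interest Credit: income exceeds €315,000 by €1,650, which is 2 full-or-partial €1,250 increments; reduction = 2 × €80 = €160, leaving €1,920.
Education Credit: 5% of the €142,850 excess over €173,800 is €7,142.50 ≥ base, so the credit is €0.
Retirement Saver's Credit: €316,650 is below the €318,400 cutoff, so the full €6,700 applies.
Total: €1,920 + €0 + €6,700 = €8,620.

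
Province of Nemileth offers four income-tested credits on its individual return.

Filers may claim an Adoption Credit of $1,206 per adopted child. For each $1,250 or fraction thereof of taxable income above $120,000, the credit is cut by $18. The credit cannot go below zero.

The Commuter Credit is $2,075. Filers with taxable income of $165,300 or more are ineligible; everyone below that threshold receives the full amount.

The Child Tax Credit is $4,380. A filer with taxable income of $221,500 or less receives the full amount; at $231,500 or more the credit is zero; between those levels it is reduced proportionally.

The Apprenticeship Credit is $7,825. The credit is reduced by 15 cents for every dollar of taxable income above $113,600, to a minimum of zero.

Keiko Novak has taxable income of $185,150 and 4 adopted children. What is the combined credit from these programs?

$8,250

Adoption Credit: base = 4 × $1,206 = $4,824. income exceeds $120,000 by $65,150, which is 53 full-or-partial $1,250 increments; reduction = 53 × $18 = $954, leaving $3,870.
Commuter Credit: $185,150 meets or exceeds the $165,300 cutoff, so the credit is $0.
Child Tax Credit: $185,150 is at or below the $221,500 threshold, so the full $4,380 applies.
Apprenticeship Credit: 15% of the $71,550 excess over $113,600 is $10,732.50 ≥ base, so the credit is $0.
Total: $3,870 + $0 + $4,380 + $0 = $8,250.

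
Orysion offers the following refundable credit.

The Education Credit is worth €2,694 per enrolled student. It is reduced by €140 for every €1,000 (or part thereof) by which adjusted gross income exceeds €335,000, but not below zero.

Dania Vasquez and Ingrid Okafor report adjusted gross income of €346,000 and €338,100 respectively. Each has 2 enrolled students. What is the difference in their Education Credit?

Dania (€346,000): Education Credit: base = 2 × €2,694 = €5,388. income exceeds €335,000 by €11,000, which is 11 full-or-partial €1,000 increments; reduction = 11 × €140 = €1,540, leaving €3,848.
Ingrid (€338,100): Education Credit: base = 2 × €2,694 = €5,388. income exceeds €335,000 by €3,100, which is 4 full-or-partial €1,000 increments; reduction = 4 × €140 = €560, leaving €4,828.
Difference: |€3,848 − €4,828| = €980.

€980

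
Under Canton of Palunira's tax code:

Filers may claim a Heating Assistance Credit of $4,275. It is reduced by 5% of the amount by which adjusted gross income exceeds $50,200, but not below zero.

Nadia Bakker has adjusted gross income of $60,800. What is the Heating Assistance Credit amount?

Heating Assistance Credit: 5% of the $10,600 excess over $50,200 is $530; credit = $4,275 − $530 = $3,745.

$3,745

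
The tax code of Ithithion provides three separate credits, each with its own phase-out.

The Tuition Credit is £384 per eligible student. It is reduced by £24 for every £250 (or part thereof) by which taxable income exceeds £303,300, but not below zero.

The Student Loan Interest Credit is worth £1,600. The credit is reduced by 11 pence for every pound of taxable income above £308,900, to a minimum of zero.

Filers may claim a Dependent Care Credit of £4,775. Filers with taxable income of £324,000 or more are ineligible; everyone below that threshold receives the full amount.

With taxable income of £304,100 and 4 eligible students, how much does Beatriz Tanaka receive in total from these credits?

Tuition Credit: base = 4 × £384 = £1,536. income exceeds £303,300 by £800, which is 4 full-or-partial £250 increments; reduction = 4 × £24 = £96, leaving £1,440.
Student Loan Interest Credit: £304,100 is at or below the £308,900 threshold, so the full £1,600 applies.
Dependent Care Credit: £304,100 is below the £324,000 cutoff, so the full £4,775 applies.
Total: £1,440 + £1,600 + £4,775 = £7,815.

£7,815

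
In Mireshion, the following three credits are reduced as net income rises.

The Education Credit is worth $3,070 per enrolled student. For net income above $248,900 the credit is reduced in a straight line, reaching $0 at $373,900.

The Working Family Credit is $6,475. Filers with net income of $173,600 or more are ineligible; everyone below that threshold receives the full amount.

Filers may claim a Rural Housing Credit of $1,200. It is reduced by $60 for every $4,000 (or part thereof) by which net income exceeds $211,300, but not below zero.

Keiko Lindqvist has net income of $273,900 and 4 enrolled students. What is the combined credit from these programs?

Education Credit: base = 4 × $3,070 = $12,280. $273,900 is $25,000 into a $125,000 phase-out range, leaving 100,000/125,000 of the credit: $12,280 × 100,000/125,000 = $9,824.
Working Family Credit: $273,900 meets or exceeds the $173,600 cutoff, so the credit is $0.
Rural Housing Credit: income exceeds $211,300 by $62,600, which is 16 full-or-partial $4,000 increments; reduction = 16 × $60 = $960, leaving $240.
Total: $9,824 + $0 + $240 = $10,064.

$10,064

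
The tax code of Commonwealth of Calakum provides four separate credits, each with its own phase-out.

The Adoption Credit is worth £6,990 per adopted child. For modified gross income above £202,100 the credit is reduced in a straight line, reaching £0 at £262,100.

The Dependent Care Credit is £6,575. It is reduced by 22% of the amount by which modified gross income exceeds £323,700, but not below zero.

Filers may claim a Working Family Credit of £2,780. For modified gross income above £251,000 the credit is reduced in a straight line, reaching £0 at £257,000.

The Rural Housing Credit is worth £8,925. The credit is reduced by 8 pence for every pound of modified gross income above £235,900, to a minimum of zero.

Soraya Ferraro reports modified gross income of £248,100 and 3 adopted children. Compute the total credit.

Adoption Credit: base = 3 × £6,990 = £20,970. £248,100 is £46,000 into a £60,000 phase-out range, leaving 14,000/60,000 of the credit: £20,970 × 14,000/60,000 = £4,893.
Dependent Care Credit: £248,100 is at or below the £323,700 threshold, so the full £6,575 applies.
Working Family Credit: £248,100 is at or below the £251,000 threshold, so the full £2,780 applies.
Rural Housing Credit: 8% of the £12,200 excess over £235,900 is £976; credit = £8,925 − £976 = £7,949.
Total: £4,893 + £6,575 + £2,780 + £7,949 = £22,197.

£22,197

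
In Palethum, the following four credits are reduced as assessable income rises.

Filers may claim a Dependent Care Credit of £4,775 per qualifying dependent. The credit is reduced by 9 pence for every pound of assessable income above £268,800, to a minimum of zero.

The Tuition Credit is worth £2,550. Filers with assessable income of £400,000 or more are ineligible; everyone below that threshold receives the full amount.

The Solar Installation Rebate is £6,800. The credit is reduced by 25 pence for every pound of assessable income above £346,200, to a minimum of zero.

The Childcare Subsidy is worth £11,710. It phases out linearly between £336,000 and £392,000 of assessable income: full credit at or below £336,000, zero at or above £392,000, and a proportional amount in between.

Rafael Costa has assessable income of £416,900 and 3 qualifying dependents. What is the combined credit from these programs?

£996

Dependent Care Credit: base = 3 × £4,775 = £14,325. 9% of the £148,100 excess over £268,800 is £13,329; credit = £14,325 − £13,329 = £996.
Tuition Credit: £416,900 meets or exceeds the £400,000 cutoff, so the credit is £0.
Solar Installation Rebate: 25% of the £70,700 excess over £346,200 is £17,675 ≥ base, so the credit is £0.
Childcare Subsidy: £416,900 is at or above £392,000, so the credit is £0.
Total: £996 + £0 + £0 + £0 = £996.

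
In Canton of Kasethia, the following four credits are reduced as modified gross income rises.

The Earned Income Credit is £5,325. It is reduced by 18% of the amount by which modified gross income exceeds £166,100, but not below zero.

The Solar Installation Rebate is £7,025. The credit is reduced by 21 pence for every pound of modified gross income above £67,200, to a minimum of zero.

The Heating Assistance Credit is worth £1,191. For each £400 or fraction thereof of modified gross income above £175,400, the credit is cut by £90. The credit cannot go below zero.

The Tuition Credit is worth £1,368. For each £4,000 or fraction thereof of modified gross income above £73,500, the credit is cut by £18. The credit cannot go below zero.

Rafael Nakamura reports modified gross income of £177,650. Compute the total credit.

Earned Income Credit: 18% of the £11,550 excess over £166,100 is £2,079; credit = £5,325 − £2,079 = £3,246.
Solar Installation Rebate: 21% of the £110,450 excess over £67,200 is £23,194.50 ≥ base, so the credit is £0.
Heating Assistance Credit: income exceeds £175,400 by £2,250, which is 6 full-or-partial £400 increments; reduction = 6 × £90 = £540, leaving £651.
Tuition Credit: income exceeds £73,500 by £104,150, which is 27 full-or-partial £4,000 increments; reduction = 27 × £18 = £486, leaving £882.
Total: £3,246 + £0 + £651 + £882 = £4,779.

£4,779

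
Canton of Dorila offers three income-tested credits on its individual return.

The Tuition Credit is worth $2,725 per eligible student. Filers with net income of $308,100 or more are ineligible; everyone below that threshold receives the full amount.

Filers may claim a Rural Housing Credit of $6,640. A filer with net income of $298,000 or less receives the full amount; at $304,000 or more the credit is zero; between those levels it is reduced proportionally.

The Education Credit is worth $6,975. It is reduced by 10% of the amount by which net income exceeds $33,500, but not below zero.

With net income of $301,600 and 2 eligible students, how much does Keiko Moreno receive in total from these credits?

Tuition Credit: base = 2 × $2,725 = $5,450. $301,600 is below the $308,100 cutoff, so the full $5,450 applies.
Rural Housing Credit: $301,600 is $3,600 into a $6,000 phase-out range, leaving 2,400/6,000 of the credit: $6,640 × 2,400/6,000 = $2,656.
Education Credit: 10% of the $268,100 excess over $33,500 is $26,810 ≥ base, so the credit is $0.
Total: $5,450 + $2,656 + $0 = $8,106.

$8,106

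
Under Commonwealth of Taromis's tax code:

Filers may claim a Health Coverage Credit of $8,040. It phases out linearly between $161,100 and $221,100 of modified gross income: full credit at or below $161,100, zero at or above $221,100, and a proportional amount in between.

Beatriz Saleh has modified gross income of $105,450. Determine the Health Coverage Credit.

$8,040

Health Coverage Credit: $105,450 is at or below the $161,100 threshold, so the full $8,040 applies.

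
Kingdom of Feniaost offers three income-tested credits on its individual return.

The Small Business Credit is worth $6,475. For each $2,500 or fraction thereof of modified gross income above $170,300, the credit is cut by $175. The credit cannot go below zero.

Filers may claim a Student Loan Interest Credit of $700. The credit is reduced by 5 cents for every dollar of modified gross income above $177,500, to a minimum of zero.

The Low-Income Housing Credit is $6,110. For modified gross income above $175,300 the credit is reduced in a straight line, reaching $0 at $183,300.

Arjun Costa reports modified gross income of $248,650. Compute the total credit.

$875

Small Business Credit: income exceeds $170,300 by $78,350, which is 32 full-or-partial $2,500 increments; reduction = 32 × $175 = $5,600, leaving $875.
Student Loan Interest Credit: 5% of the $71,150 excess over $177,500 is $3,557.50 ≥ base, so the credit is $0.
Low-Income Housing Credit: $248,650 is at or above $183,300, so the credit is $0.
Total: $875 + $0 + $0 = $875.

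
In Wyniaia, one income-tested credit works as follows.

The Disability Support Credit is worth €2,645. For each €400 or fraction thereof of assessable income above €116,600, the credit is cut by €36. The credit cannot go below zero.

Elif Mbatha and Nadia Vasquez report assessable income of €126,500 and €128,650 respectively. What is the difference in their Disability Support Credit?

€216

Elif (€126,500): Disability Support Credit: income exceeds €116,600 by €9,900, which is 25 full-or-partial €400 increments; reduction = 25 × €36 = €900, leaving €1,745.
Nadia (€128,650): Disability Support Credit: income exceeds €116,600 by €12,050, which is 31 full-or-partial €400 increments; reduction = 31 × €36 = €1,116, leaving €1,529.
Difference: |€1,745 − €1,529| = €216.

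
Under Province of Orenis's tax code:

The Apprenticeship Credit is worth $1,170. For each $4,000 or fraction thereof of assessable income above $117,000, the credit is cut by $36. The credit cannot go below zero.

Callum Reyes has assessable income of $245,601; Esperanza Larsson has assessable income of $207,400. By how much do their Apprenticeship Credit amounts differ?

$342

Callum ($245,601): Apprenticeship Credit: income exceeds $117,000 by $128,601 → 33 increments × $36 = $1,188 ≥ base, so the credit is $0.
Esperanza ($207,400): Apprenticeship Credit: income exceeds $117,000 by $90,400, which is 23 full-or-partial $4,000 increments; reduction = 23 × $36 = $828, leaving $342.
Difference: |$0 − $342| = $342.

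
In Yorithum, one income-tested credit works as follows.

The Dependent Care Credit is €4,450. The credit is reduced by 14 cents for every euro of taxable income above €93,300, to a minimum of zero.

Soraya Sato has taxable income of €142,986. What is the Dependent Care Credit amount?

Dependent Care Credit: 14% of the €49,686 excess over €93,300 is €6,956.04 ≥ base, so the credit is €0.

€0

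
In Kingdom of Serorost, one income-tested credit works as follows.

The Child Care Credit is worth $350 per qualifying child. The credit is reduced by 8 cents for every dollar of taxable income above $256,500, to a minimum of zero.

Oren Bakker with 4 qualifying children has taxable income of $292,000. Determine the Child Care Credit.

Child Care Credit: base = 4 × $350 = $1,400. 8% of the $35,500 excess over $256,500 is $2,840 ≥ base, so the credit is $0.

$0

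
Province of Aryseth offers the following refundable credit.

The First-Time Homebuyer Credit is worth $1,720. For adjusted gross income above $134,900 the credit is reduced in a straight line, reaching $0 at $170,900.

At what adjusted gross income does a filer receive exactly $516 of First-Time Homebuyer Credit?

$160,100

$516 is 516/1,720 of the full $1,720, so 1,204/1,720 of the $36,000 range has been used: income = $134,900 + $36,000 × 1,204/1,720 = $160,100.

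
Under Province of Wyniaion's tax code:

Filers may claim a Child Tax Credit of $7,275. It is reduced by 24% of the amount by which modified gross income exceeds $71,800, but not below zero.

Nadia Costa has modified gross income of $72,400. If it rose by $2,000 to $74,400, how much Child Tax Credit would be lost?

$480

At $72,400 — 24% of the $600 excess over $71,800 is $144; credit = $7,275 − $144 = $7,131.
At $74,400 — 24% of the $2,600 excess over $71,800 is $624; credit = $7,275 − $624 = $6,651.
Lost: $7,131 − $6,651 = $480.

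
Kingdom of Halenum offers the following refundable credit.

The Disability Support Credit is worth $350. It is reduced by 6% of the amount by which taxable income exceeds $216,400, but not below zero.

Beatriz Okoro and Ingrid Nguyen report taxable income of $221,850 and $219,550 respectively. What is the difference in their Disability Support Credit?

Beatriz ($221,850): Disability Support Credit: 6% of the $5,450 excess over $216,400 is $327; credit = $350 − $327 = $23.
Ingrid ($219,550): Disability Support Credit: 6% of the $3,150 excess over $216,400 is $189; credit = $350 − $189 = $161.
Difference: |$23 − $161| = $138.

$138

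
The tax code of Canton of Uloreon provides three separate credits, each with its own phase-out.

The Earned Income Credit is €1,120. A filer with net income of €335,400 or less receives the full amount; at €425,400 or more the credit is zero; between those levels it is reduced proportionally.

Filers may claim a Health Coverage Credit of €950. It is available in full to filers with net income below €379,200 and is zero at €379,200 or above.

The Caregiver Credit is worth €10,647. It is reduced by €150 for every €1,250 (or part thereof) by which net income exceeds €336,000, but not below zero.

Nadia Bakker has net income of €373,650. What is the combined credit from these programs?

€7,591

Earned Income Credit: €373,650 is €38,250 into a €90,000 phase-out range, leaving 51,750/90,000 of the credit: €1,120 × 51,750/90,000 = €644.
Health Coverage Credit: €373,650 is below the €379,200 cutoff, so the full €950 applies.
Caregiver Credit: income exceeds €336,000 by €37,650, which is 31 full-or-partial €1,250 increments; reduction = 31 × €150 = €4,650, leaving €5,997.
Total: €644 + €950 + €5,997 = €7,591.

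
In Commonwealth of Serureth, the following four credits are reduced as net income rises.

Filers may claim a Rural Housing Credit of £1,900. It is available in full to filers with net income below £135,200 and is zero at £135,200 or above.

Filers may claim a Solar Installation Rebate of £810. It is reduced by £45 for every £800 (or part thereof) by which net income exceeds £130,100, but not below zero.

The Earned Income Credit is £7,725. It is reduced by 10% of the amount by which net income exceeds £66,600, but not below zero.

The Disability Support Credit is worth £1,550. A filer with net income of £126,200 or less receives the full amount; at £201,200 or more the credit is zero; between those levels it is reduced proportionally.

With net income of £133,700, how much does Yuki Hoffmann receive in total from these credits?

£4,895

Rural Housing Credit: £133,700 is below the £135,200 cutoff, so the full £1,900 applies.
Solar Installation Rebate: income exceeds £130,100 by £3,600, which is 5 full-or-partial £800 increments; reduction = 5 × £45 = £225, leaving £585.
Earned Income Credit: 10% of the £67,100 excess over £66,600 is £6,710; credit = £7,725 − £6,710 = £1,015.
Disability Support Credit: £133,700 is £7,500 into a £75,000 phase-out range, leaving 67,500/75,000 of the credit: £1,550 × 67,500/75,000 = £1,395.
Total: £1,900 + £585 + £1,015 + £1,395 = £4,895.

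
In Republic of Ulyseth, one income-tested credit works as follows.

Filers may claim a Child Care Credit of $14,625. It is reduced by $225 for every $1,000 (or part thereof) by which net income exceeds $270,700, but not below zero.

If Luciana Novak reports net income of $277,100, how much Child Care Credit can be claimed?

$13,050

Child Care Credit: income exceeds $270,700 by $6,400, which is 7 full-or-partial $1,000 increments; reduction = 7 × $225 = $1,575, leaving $13,050.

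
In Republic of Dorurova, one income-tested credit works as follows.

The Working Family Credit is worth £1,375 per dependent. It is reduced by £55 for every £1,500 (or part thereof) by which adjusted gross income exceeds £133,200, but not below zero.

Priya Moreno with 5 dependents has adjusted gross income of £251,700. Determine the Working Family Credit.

£2,530

Working Family Credit: base = 5 × £1,375 = £6,875. income exceeds £133,200 by £118,500, which is 79 full-or-partial £1,500 increments; reduction = 79 × £55 = £4,345, leaving £2,530.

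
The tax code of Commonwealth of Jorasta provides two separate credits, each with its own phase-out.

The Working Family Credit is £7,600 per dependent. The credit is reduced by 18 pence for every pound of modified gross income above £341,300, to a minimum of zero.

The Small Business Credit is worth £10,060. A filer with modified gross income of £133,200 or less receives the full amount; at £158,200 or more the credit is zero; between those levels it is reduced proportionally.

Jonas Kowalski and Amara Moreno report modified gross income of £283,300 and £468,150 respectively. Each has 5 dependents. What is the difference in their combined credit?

£22,833

Jonas (£283,300): Working Family Credit: base = 5 × £7,600 = £38,000. £283,300 is at or below the £341,300 threshold, so the full £38,000 applies. Small Business Credit: £283,300 is at or above £158,200, so the credit is £0. total £38,000 + £0 = £38,000
Amara (£468,150): Working Family Credit: base = 5 × £7,600 = £38,000. 18% of the £126,850 excess over £341,300 is £22,833; credit = £38,000 − £22,833 = £15,167. Small Business Credit: £468,150 is at or above £158,200, so the credit is £0. total £15,167 + £0 = £15,167
Difference: |£38,000 − £15,167| = £22,833.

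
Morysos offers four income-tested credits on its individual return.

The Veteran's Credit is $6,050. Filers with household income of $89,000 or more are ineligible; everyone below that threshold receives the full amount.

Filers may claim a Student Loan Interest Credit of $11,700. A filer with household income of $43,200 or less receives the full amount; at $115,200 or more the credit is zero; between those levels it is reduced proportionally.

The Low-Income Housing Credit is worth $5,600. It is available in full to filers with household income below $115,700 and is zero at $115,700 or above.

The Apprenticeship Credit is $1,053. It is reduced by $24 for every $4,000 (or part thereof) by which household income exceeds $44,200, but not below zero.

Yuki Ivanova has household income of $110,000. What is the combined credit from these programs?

$7,090

Veteran's Credit: $110,000 meets or exceeds the $89,000 cutoff, so the credit is $0.
Student Loan Interest Credit: $110,000 is $66,800 into a $72,000 phase-out range, leaving 5,200/72,000 of the credit: $11,700 × 5,200/72,000 = $845.
Low-Income Housing Credit: $110,000 is below the $115,700 cutoff, so the full $5,600 applies.
Apprenticeship Credit: income exceeds $44,200 by $65,800, which is 17 full-or-partial $4,000 increments; reduction = 17 × $24 = $408, leaving $645.
Total: $0 + $845 + $5,600 + $645 = $7,090.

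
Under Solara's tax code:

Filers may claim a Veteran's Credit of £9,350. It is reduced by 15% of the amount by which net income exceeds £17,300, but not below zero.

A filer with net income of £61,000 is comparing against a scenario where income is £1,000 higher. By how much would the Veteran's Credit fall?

£150

At £61,000 — 15% of the £43,700 excess over £17,300 is £6,555; credit = £9,350 − £6,555 = £2,795.
At £62,000 — 15% of the £44,700 excess over £17,300 is £6,705; credit = £9,350 − £6,705 = £2,645.
Lost: £2,795 − £2,645 = £150.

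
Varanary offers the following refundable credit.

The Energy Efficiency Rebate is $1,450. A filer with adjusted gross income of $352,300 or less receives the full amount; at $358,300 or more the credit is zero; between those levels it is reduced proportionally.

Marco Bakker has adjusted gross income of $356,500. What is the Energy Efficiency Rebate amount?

$435

Energy Efficiency Rebate: $356,500 is $4,200 into a $6,000 phase-out range, leaving 1,800/6,000 of the credit: $1,450 × 1,800/6,000 = $435.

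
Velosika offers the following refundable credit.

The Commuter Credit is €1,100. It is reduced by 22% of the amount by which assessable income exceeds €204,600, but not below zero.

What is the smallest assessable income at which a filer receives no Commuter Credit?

The credit falls by 22% of each euro above €204,600, so it reaches zero when the excess is €1,100 / 22% = €5,000: income = €204,600 + €5,000 = €209,600.

€209,600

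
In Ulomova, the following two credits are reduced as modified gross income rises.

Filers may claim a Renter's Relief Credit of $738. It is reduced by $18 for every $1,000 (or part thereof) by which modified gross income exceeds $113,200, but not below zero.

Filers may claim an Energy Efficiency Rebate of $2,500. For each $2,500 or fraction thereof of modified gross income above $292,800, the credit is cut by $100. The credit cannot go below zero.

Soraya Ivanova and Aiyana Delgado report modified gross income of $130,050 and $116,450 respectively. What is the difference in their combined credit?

Soraya ($130,050): Renter's Relief Credit: income exceeds $113,200 by $16,850, which is 17 full-or-partial $1,000 increments; reduction = 17 × $18 = $306, leaving $432. Energy Efficiency Rebate: $130,050 is at or below the $292,800 threshold, so the full $2,500 applies. total $432 + $2,500 = $2,932
Aiyana ($116,450): Renter's Relief Credit: income exceeds $113,200 by $3,250, which is 4 full-or-partial $1,000 increments; reduction = 4 × $18 = $72, leaving $666. Energy Efficiency Rebate: $116,450 is at or below the $292,800 threshold, so the full $2,500 applies. total $666 + $2,500 = $3,166
Difference: |$2,932 − $3,166| = $234.

$234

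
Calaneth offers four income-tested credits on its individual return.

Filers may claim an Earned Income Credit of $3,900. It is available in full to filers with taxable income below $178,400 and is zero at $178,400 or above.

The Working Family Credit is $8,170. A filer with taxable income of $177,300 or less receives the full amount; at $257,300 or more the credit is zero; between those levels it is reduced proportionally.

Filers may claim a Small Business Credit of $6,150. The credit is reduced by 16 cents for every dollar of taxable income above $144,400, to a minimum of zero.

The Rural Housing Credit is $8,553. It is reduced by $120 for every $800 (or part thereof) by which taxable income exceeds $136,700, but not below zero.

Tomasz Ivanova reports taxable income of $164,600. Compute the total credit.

$19,341

Earned Income Credit: $164,600 is below the $178,400 cutoff, so the full $3,900 applies.
Working Family Credit: $164,600 is at or below the $177,300 threshold, so the full $8,170 applies.
Small Business Credit: 16% of the $20,200 excess over $144,400 is $3,232; credit = $6,150 − $3,232 = $2,918.
Rural Housing Credit: income exceeds $136,700 by $27,900, which is 35 full-or-partial $800 increments; reduction = 35 × $120 = $4,200, leaving $4,353.
Total: $3,900 + $8,170 + $2,918 + $4,353 = $19,341.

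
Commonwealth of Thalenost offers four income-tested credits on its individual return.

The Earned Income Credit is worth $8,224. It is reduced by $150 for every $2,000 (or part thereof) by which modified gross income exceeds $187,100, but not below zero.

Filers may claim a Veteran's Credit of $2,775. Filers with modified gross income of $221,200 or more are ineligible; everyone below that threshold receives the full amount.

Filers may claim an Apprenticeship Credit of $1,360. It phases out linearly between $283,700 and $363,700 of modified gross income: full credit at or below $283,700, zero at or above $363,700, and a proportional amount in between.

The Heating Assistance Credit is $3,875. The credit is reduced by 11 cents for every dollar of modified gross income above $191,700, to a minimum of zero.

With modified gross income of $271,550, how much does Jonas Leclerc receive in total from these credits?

$3,134

Earned Income Credit: income exceeds $187,100 by $84,450, which is 43 full-or-partial $2,000 increments; reduction = 43 × $150 = $6,450, leaving $1,774.
Veteran's Credit: $271,550 meets or exceeds the $221,200 cutoff, so the credit is $0.
Apprenticeship Credit: $271,550 is at or below the $283,700 threshold, so the full $1,360 applies.
Heating Assistance Credit: 11% of the $79,850 excess over $191,700 is $8,783.50 ≥ base, so the credit is $0.
Total: $1,774 + $0 + $1,360 + $0 = $3,134.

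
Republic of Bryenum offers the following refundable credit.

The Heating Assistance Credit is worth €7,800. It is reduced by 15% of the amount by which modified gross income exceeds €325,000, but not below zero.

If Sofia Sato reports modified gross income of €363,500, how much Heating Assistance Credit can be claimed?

€2,025

Heating Assistance Credit: 15% of the €38,500 excess over €325,000 is €5,775; credit = €7,800 − €5,775 = €2,025.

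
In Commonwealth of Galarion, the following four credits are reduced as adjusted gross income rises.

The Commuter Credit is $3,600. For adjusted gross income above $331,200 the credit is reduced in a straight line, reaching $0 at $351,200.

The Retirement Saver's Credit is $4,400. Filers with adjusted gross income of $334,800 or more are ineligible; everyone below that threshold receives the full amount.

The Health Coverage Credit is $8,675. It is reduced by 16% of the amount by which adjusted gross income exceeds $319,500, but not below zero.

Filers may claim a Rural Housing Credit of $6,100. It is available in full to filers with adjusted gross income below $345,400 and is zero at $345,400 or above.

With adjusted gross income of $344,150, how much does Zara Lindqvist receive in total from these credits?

$12,100

Commuter Credit: $344,150 is $12,950 into a $20,000 phase-out range, leaving 7,050/20,000 of the credit: $3,600 × 7,050/20,000 = $1,269.
Retirement Saver's Credit: $344,150 meets or exceeds the $334,800 cutoff, so the credit is $0.
Health Coverage Credit: 16% of the $24,650 excess over $319,500 is $3,944; credit = $8,675 − $3,944 = $4,731.
Rural Housing Credit: $344,150 is below the $345,400 cutoff, so the full $6,100 applies.
Total: $1,269 + $0 + $4,731 + $6,100 = $12,100.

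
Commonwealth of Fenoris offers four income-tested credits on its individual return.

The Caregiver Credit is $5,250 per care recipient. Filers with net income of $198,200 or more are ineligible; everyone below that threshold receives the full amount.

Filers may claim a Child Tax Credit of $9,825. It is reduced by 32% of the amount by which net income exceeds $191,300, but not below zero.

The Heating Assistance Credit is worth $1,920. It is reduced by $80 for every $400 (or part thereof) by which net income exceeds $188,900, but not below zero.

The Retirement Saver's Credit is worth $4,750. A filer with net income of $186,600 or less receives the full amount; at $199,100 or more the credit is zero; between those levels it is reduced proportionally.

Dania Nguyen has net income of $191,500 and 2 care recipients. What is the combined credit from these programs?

$24,509

Caregiver Credit: base = 2 × $5,250 = $10,500. $191,500 is below the $198,200 cutoff, so the full $10,500 applies.
Child Tax Credit: 32% of the $200 excess over $191,300 is $64; credit = $9,825 − $64 = $9,761.
Heating Assistance Credit: income exceeds $188,900 by $2,600, which is 7 full-or-partial $400 increments; reduction = 7 × $80 = $560, leaving $1,360.
Retirement Saver's Credit: $191,500 is $4,900 into a $12,500 phase-out range, leaving 7,600/12,500 of the credit: $4,750 × 7,600/12,500 = $2,888.
Total: $10,500 + $9,761 + $1,360 + $2,888 = $24,509.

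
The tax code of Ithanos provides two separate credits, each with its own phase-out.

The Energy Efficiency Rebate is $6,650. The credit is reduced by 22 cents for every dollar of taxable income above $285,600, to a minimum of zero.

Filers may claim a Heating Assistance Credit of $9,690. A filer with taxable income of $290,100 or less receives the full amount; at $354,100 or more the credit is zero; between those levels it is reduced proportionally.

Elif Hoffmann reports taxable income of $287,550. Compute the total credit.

$15,911

Energy Efficiency Rebate: 22% of the $1,950 excess over $285,600 is $429; credit = $6,650 − $429 = $6,221.
Heating Assistance Credit: $287,550 is at or below the $290,100 threshold, so the full $9,690 applies.
Total: $6,221 + $9,690 = $15,911.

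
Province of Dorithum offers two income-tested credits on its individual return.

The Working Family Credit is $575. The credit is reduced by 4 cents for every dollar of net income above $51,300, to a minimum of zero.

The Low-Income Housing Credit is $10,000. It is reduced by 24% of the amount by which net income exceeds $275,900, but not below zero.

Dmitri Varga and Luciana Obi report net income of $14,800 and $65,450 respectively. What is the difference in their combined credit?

$566

Dmitri ($14,800): Working Family Credit: $14,800 is at or below the $51,300 threshold, so the full $575 applies. Low-Income Housing Credit: $14,800 is at or below the $275,900 threshold, so the full $10,000 applies. total $575 + $10,000 = $10,575
Luciana ($65,450): Working Family Credit: 4% of the $14,150 excess over $51,300 is $566; credit = $575 − $566 = $9. Low-Income Housing Credit: $65,450 is at or below the $275,900 threshold, so the full $10,000 applies. total $9 + $10,000 = $10,009
Difference: |$10,575 − $10,009| = $566.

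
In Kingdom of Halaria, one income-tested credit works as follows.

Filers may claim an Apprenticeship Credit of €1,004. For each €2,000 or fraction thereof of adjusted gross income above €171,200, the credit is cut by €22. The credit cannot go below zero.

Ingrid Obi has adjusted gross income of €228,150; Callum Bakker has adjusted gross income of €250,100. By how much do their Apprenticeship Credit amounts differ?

Ingrid (€228,150): Apprenticeship Credit: income exceeds €171,200 by €56,950, which is 29 full-or-partial €2,000 increments; reduction = 29 × €22 = €638, leaving €366.
Callum (€250,100): Apprenticeship Credit: income exceeds €171,200 by €78,900, which is 40 full-or-partial €2,000 increments; reduction = 40 × €22 = €880, leaving €124.
Difference: |€366 − €124| = €242.

€242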